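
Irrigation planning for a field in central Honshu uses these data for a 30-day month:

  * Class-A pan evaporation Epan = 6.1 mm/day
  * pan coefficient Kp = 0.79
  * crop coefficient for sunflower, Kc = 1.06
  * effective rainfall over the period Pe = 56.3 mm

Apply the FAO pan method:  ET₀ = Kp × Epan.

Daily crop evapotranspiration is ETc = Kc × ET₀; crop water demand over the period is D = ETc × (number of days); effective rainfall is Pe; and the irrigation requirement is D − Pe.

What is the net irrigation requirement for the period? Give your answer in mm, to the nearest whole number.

97 mm

ET₀ = 0.79 × 6.1 = 4.8190 mm/d
ETc = Kc × ET₀ = 1.06 × 4.8190 = 5.1081 mm/d
Crop demand D = ETc × 30 d = 5.1081 × 30 = 153.243 mm
D − Pe = 153.243 − 56.3 = 96.943 mm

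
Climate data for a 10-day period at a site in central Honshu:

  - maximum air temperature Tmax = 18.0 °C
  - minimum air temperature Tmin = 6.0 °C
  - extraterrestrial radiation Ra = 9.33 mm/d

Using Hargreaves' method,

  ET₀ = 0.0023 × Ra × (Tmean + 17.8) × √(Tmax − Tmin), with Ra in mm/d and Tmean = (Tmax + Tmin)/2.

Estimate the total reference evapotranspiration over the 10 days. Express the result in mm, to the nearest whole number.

Tmean = (18.0 + 6.0)/2 = 12.00 °C
ET₀ = 0.0023 × 9.33 × (12.00 + 17.8) × √12.0 = 0.0023 × 9.33 × 29.80 × 3.4641 = 2.2152 mm/d
Over 10 days: 2.2152 × 10 = 22.152 mm

22 mm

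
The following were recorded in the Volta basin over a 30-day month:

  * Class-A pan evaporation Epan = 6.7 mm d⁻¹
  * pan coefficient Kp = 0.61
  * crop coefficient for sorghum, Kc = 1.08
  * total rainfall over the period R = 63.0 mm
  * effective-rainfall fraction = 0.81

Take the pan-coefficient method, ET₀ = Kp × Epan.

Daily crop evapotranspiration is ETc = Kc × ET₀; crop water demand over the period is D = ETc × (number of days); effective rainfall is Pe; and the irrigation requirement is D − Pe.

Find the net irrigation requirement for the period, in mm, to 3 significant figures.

81.4 mm

ET₀ = 0.61 × 6.7 = 4.0870 mm/d
ETc = Kc × ET₀ = 1.08 × 4.0870 = 4.4140 mm/d
Crop demand D = ETc × 30 d = 4.4140 × 30 = 132.420 mm
Pe = 0.81 × 63.0 = 51.030 mm
D − Pe = 132.420 − 51.030 = 81.390 mm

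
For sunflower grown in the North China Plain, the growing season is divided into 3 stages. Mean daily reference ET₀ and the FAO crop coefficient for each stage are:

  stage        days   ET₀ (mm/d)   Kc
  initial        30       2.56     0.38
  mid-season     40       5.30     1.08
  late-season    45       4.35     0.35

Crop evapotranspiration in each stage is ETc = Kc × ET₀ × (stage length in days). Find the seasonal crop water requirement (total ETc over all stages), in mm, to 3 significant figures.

initial: 0.38 × 2.56 × 30 = 29.18 mm
mid-season: 1.08 × 5.30 × 40 = 228.96 mm
late-season: 0.35 × 4.35 × 45 = 68.51 mm
Seasonal total = 326.65 mm

327 mm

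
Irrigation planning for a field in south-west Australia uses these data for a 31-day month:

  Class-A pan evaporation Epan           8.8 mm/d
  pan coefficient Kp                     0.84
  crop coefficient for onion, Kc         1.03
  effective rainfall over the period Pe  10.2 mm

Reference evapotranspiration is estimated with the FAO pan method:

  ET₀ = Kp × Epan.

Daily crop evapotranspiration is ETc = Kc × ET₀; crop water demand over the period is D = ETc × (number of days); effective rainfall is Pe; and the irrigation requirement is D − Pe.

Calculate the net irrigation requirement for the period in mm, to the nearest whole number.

ET₀ = 0.84 × 8.8 = 7.3920 mm/d
ETc = Kc × ET₀ = 1.03 × 7.3920 = 7.6138 mm/d
Crop demand D = ETc × 31 d = 7.6138 × 31 = 236.028 mm
D − Pe = 236.028 − 10.2 = 225.828 mm

226 mm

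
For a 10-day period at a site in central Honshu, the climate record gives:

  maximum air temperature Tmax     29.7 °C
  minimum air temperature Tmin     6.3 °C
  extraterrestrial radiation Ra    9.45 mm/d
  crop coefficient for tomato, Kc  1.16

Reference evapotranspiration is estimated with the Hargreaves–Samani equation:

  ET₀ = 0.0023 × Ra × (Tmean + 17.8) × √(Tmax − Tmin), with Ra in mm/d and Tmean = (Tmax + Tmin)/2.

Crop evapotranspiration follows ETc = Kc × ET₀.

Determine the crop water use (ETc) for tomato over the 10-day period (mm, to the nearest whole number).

44 mm

Tmean = (29.7 + 6.3)/2 = 18.00 °C
ET₀ = 0.0023 × 9.45 × (18.00 + 17.8) × √23.4 = 0.0023 × 9.45 × 35.80 × 4.8374 = 3.7640 mm/d
ETc = Kc × ET₀ = 1.16 × 3.7640 = 4.3662 mm/d
Over 10 days: 4.3662 × 10 = 43.662 mm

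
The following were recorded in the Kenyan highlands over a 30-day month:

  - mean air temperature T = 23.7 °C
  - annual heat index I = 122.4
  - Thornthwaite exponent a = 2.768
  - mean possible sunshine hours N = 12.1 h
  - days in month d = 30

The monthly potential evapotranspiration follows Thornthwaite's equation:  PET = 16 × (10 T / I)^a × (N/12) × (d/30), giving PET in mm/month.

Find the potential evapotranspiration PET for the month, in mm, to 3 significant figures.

10T/I = 10 × 23.7 / 122.4 = 1.9363
(10T/I)^a = 1.9363^2.768 = 6.2279
Uncorrected PET = 16 × 6.2279 = 99.646 mm
Correction = (N/12)(d/30) = (12.1/12)(30/30) = 1.0083
PET = 99.646 × 1.0083 = 100.473 mm/month

100 mm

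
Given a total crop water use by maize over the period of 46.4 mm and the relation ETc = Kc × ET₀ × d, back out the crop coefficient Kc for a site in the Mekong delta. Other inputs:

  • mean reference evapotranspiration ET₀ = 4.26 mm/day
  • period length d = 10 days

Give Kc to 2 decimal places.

ETc = Kc × ET₀ × d  ⇒  Kc = ETc / (ET₀ × d)
Kc = 46.4 / (4.26 × 10) = 46.4 / 42.60 = 1.0892

1.09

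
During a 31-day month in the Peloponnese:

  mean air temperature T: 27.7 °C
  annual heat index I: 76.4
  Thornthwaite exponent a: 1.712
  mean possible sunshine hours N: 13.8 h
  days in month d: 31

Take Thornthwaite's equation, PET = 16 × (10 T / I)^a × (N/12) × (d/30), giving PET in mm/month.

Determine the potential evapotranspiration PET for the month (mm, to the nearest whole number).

172 mm

10T/I = 10 × 27.7 / 76.4 = 3.6257
(10T/I)^a = 3.6257^1.712 = 9.0715
Uncorrected PET = 16 × 9.0715 = 145.144 mm
Correction = (N/12)(d/30) = (13.8/12)(31/30) = 1.1883
PET = 145.144 × 1.1883 = 172.475 mm/month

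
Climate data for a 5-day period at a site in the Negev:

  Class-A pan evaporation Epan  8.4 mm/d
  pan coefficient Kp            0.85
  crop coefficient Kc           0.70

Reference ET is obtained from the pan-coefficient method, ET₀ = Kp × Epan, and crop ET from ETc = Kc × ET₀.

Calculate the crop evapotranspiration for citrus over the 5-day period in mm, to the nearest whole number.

ET₀ = 0.85 × 8.4 = 7.1400 mm/d
ETc = Kc × ET₀ = 0.70 × 7.1400 = 4.9980 mm/d
Over 5 days: 4.9980 × 5 = 24.990 mm

25 mm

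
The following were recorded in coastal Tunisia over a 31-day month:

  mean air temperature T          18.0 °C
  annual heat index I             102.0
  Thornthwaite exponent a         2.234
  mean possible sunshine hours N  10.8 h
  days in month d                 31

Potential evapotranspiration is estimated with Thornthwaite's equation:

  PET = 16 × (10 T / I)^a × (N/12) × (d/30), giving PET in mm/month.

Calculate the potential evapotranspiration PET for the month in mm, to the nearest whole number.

53 mm

10T/I = 10 × 18.0 / 102.0 = 1.7647
(10T/I)^a = 1.7647^2.234 = 3.5568
Uncorrected PET = 16 × 3.5568 = 56.909 mm
Correction = (N/12)(d/30) = (10.8/12)(31/30) = 0.9300
PET = 56.909 × 0.9300 = 52.925 mm/month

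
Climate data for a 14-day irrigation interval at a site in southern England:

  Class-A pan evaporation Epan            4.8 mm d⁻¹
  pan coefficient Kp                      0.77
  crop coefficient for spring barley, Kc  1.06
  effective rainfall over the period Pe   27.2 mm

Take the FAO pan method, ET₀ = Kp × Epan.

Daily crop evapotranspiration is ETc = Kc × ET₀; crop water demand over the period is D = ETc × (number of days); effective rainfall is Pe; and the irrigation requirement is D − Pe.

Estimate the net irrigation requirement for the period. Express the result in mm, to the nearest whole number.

ET₀ = 0.77 × 4.8 = 3.6960 mm/d
ETc = Kc × ET₀ = 1.06 × 3.6960 = 3.9178 mm/d
Crop demand D = ETc × 14 d = 3.9178 × 14 = 54.849 mm
D − Pe = 54.849 − 27.2 = 27.649 mm

28 mm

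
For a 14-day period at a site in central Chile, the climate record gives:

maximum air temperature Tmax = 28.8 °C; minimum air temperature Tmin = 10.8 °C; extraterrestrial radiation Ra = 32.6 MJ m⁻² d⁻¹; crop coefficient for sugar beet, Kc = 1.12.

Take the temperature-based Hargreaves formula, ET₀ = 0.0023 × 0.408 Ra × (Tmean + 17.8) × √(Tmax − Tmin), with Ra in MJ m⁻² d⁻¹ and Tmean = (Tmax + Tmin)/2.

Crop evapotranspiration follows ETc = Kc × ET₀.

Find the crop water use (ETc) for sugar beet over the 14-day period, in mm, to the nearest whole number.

Tmean = (28.8 + 10.8)/2 = 19.80 °C
0.408 Ra = 0.408 × 32.6 = 13.3008 mm/d equivalent
ET₀ = 0.0023 × 13.3008 × (19.80 + 17.8) × √18.0 = 0.0023 × 13.3008 × 37.60 × 4.2426 = 4.8801 mm/d
ETc = Kc × ET₀ = 1.12 × 4.8801 = 5.4657 mm/d
Over 14 days: 5.4657 × 14 = 76.520 mm

77 mm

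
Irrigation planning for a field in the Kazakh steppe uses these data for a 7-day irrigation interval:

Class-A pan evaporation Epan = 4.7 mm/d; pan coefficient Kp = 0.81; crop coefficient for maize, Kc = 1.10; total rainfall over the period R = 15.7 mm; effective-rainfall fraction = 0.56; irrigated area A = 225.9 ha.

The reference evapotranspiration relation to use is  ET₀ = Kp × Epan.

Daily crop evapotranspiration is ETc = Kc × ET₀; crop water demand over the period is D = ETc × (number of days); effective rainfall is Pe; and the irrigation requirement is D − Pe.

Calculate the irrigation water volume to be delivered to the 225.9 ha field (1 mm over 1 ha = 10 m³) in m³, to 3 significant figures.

46400 m³

ET₀ = 0.81 × 4.7 = 3.8070 mm/d
ETc = Kc × ET₀ = 1.10 × 3.8070 = 4.1877 mm/d
Crop demand D = ETc × 7 d = 4.1877 × 7 = 29.314 mm
Pe = 0.56 × 15.7 = 8.792 mm
D − Pe = 29.314 − 8.792 = 20.522 mm
Volume = 20.522 mm × 225.9 ha × 10 = 46359.2 m³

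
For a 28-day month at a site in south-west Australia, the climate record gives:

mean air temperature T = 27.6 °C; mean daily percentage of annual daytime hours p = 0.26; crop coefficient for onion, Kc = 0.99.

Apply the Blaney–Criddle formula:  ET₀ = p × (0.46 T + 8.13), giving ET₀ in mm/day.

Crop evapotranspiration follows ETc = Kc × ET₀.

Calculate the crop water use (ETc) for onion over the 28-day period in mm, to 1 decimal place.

150.1 mm

ET₀ = 0.26 × (0.46 × 27.6 + 8.13) = 0.26 × 20.826 = 5.4148 mm/d
ETc = Kc × ET₀ = 0.99 × 5.4148 = 5.3607 mm/d
Over 28 days: 5.3607 × 28 = 150.100 mm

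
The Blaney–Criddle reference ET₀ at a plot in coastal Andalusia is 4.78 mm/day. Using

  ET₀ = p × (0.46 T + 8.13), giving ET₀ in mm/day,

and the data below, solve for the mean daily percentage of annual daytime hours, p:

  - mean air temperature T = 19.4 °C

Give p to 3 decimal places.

0.280

p = ET₀ / (0.46 T + 8.13) = 4.78 / (0.46 × 19.4 + 8.13) = 4.78 / 17.054 = 0.2803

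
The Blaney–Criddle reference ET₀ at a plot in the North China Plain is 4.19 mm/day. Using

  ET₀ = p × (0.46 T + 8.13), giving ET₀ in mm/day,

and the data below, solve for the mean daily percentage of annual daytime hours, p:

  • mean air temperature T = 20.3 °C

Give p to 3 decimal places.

p = ET₀ / (0.46 T + 8.13) = 4.19 / (0.46 × 20.3 + 8.13) = 4.19 / 17.468 = 0.2399

0.240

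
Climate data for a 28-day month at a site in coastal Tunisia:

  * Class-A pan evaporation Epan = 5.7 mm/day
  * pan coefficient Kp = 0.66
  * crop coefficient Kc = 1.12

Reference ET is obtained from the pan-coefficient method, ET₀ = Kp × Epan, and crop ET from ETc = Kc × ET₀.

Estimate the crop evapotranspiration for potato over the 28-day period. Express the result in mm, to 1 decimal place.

118.0 mm

ET₀ = 0.66 × 5.7 = 3.7620 mm/d
ETc = Kc × ET₀ = 1.12 × 3.7620 = 4.2134 mm/d
Over 28 days: 4.2134 × 28 = 117.975 mm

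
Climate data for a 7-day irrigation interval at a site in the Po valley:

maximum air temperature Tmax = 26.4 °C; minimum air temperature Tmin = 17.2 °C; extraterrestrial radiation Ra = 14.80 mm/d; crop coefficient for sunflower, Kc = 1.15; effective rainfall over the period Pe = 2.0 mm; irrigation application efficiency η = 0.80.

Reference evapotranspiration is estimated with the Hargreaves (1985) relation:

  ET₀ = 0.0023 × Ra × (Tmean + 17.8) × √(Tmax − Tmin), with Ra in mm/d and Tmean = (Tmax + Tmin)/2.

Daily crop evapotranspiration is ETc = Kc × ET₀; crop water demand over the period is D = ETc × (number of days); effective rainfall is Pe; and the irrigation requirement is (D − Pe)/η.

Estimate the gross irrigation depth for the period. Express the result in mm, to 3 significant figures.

38.6 mm

Tmean = (26.4 + 17.2)/2 = 21.80 °C
ET₀ = 0.0023 × 14.80 × (21.80 + 17.8) × √9.2 = 0.0023 × 14.80 × 39.60 × 3.0332 = 4.0887 mm/d
ETc = Kc × ET₀ = 1.15 × 4.0887 = 4.7020 mm/d
Crop demand D = ETc × 7 d = 4.7020 × 7 = 32.914 mm
D − Pe = 32.914 − 2.0 = 30.914 mm
Gross irrigation = 30.914 / 0.80 = 38.643 mm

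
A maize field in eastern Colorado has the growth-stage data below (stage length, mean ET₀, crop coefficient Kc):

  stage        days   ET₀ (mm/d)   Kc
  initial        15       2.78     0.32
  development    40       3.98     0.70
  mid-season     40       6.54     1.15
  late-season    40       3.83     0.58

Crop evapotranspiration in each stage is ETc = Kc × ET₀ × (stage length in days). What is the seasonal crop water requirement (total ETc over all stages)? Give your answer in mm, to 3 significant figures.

514 mm

initial: 0.32 × 2.78 × 15 = 13.34 mm
development: 0.70 × 3.98 × 40 = 111.44 mm
mid-season: 1.15 × 6.54 × 40 = 300.84 mm
late-season: 0.58 × 3.83 × 40 = 88.86 mm
Seasonal total = 514.48 mm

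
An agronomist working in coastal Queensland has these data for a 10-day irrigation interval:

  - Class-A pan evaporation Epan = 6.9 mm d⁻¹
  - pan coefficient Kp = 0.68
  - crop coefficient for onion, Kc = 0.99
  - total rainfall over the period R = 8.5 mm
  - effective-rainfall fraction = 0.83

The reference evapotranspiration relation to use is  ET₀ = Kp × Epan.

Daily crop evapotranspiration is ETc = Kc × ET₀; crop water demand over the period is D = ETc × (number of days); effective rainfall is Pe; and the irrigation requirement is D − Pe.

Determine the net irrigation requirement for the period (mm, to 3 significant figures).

ET₀ = 0.68 × 6.9 = 4.6920 mm/d
ETc = Kc × ET₀ = 0.99 × 4.6920 = 4.6451 mm/d
Crop demand D = ETc × 10 d = 4.6451 × 10 = 46.451 mm
Pe = 0.83 × 8.5 = 7.055 mm
D − Pe = 46.451 − 7.055 = 39.396 mm

39.4 mm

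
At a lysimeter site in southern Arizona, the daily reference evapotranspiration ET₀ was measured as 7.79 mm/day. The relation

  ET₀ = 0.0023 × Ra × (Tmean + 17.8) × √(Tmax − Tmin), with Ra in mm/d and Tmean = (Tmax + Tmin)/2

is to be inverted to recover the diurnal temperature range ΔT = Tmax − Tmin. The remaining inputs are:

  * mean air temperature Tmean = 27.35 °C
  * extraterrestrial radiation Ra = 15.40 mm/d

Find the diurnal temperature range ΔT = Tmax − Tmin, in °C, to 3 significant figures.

√ΔT = ET₀ / [0.0023 × Ra × (Tmean+17.8)] = 7.79 / (0.0023 × 15.40 × 45.15) = 4.8711
ΔT = 4.8711² = 23.728 °C

23.7 °C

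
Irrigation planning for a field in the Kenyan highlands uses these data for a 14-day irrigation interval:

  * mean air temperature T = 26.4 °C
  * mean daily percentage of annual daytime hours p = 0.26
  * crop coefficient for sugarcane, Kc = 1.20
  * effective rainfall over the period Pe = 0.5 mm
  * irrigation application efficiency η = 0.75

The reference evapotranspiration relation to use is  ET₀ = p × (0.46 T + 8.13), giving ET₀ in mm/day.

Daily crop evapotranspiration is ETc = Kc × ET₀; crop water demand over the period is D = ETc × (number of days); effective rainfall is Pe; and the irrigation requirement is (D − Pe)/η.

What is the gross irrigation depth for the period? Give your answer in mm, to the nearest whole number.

117 mm

ET₀ = 0.26 × (0.46 × 26.4 + 8.13) = 0.26 × 20.274 = 5.2712 mm/d
ETc = Kc × ET₀ = 1.20 × 5.2712 = 6.3254 mm/d
Crop demand D = ETc × 14 d = 6.3254 × 14 = 88.556 mm
D − Pe = 88.556 − 0.5 = 88.056 mm
Gross irrigation = 88.056 / 0.75 = 117.408 mm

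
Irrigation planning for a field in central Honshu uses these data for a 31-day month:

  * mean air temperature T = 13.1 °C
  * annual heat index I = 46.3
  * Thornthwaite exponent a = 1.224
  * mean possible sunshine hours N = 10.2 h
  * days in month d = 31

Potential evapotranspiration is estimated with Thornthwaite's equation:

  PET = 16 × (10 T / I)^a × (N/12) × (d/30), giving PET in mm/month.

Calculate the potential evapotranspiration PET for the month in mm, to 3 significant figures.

10T/I = 10 × 13.1 / 46.3 = 2.8294
(10T/I)^a = 2.8294^1.224 = 3.5717
Uncorrected PET = 16 × 3.5717 = 57.147 mm
Correction = (N/12)(d/30) = (10.2/12)(31/30) = 0.8783
PET = 57.147 × 0.8783 = 50.192 mm/month

50.2 mm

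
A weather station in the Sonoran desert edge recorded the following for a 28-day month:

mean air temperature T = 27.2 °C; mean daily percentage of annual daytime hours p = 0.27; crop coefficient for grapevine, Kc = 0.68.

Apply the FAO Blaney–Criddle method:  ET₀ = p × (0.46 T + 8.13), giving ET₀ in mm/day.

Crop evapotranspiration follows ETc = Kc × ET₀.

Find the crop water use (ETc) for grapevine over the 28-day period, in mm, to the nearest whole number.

106 mm

ET₀ = 0.27 × (0.46 × 27.2 + 8.13) = 0.27 × 20.642 = 5.5733 mm/d
ETc = Kc × ET₀ = 0.68 × 5.5733 = 3.7898 mm/d
Over 28 days: 3.7898 × 28 = 106.114 mm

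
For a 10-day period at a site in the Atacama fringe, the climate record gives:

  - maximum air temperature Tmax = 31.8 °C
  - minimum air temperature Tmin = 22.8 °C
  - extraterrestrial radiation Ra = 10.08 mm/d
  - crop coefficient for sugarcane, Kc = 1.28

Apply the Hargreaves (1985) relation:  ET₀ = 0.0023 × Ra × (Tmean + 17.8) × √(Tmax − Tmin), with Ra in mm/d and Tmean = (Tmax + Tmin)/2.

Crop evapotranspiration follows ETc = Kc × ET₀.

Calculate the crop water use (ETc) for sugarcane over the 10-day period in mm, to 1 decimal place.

Tmean = (31.8 + 22.8)/2 = 27.30 °C
ET₀ = 0.0023 × 10.08 × (27.30 + 17.8) × √9.0 = 0.0023 × 10.08 × 45.10 × 3.0000 = 3.1368 mm/d
ETc = Kc × ET₀ = 1.28 × 3.1368 = 4.0151 mm/d
Over 10 days: 4.0151 × 10 = 40.151 mm

40.2 mm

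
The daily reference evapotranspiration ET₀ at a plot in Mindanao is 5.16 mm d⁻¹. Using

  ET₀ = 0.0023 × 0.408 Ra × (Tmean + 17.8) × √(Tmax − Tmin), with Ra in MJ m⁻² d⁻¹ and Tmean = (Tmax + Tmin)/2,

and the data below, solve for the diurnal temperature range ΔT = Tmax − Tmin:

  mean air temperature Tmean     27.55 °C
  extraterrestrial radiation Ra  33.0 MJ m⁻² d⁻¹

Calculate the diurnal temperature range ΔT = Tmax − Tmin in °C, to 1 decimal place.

√ΔT = ET₀ / [0.0023 × 0.408 × Ra × (Tmean+17.8)] = 5.16 / (0.0023 × 13.4640 × 45.35) = 3.6743
ΔT = 3.6743² = 13.500 °C

13.5 °C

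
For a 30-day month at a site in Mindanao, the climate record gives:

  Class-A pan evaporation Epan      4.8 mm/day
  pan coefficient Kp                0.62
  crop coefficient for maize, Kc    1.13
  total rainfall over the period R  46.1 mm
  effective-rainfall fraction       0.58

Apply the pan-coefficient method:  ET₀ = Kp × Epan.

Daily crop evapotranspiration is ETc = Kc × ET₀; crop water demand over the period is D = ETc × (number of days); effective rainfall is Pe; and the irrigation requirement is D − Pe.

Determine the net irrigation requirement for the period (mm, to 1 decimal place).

ET₀ = 0.62 × 4.8 = 2.9760 mm/d
ETc = Kc × ET₀ = 1.13 × 2.9760 = 3.3629 mm/d
Crop demand D = ETc × 30 d = 3.3629 × 30 = 100.887 mm
Pe = 0.58 × 46.1 = 26.738 mm
D − Pe = 100.887 − 26.738 = 74.149 mm

74.1 mm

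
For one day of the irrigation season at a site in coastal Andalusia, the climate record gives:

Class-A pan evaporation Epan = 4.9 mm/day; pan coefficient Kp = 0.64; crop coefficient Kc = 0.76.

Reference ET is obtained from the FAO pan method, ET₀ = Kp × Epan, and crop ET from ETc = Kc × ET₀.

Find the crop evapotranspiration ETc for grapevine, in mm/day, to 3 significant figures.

2.38 mm/day

ET₀ = 0.64 × 4.9 = 3.1360 mm/d
ETc = Kc × ET₀ = 0.76 × 3.1360 = 2.3834 mm/d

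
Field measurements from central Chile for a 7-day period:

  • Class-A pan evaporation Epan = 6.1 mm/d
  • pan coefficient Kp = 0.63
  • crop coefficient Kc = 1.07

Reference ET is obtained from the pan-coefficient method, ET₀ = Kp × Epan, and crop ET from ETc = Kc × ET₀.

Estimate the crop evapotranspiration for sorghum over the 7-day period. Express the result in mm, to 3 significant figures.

ET₀ = 0.63 × 6.1 = 3.8430 mm/d
ETc = Kc × ET₀ = 1.07 × 3.8430 = 4.1120 mm/d
Over 7 days: 4.1120 × 7 = 28.784 mm

28.8 mm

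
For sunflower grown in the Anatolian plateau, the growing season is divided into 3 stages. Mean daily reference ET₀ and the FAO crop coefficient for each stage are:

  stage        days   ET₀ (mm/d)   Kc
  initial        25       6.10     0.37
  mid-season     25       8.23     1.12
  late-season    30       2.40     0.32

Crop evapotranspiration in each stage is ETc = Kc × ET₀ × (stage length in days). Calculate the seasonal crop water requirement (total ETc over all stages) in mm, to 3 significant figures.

310 mm

initial: 0.37 × 6.10 × 25 = 56.43 mm
mid-season: 1.12 × 8.23 × 25 = 230.44 mm
late-season: 0.32 × 2.40 × 30 = 23.04 mm
Seasonal total = 309.91 mm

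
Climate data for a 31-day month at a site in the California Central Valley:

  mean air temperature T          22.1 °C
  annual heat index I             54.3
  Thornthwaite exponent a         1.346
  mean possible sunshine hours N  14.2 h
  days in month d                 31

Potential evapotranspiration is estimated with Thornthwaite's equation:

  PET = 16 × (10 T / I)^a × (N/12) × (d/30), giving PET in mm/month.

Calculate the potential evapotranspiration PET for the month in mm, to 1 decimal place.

129.4 mm

10T/I = 10 × 22.1 / 54.3 = 4.0700
(10T/I)^a = 4.0700^1.346 = 6.6148
Uncorrected PET = 16 × 6.6148 = 105.837 mm
Correction = (N/12)(d/30) = (14.2/12)(31/30) = 1.2228
PET = 105.837 × 1.2228 = 129.417 mm/month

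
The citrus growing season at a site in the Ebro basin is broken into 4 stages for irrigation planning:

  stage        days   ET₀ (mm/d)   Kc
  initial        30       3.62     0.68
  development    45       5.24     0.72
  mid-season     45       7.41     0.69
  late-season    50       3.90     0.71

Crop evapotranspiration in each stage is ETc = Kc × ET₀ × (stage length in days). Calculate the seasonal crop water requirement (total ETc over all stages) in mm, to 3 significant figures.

initial: 0.68 × 3.62 × 30 = 73.85 mm
development: 0.72 × 5.24 × 45 = 169.78 mm
mid-season: 0.69 × 7.41 × 45 = 230.08 mm
late-season: 0.71 × 3.90 × 50 = 138.45 mm
Seasonal total = 612.16 mm

612 mm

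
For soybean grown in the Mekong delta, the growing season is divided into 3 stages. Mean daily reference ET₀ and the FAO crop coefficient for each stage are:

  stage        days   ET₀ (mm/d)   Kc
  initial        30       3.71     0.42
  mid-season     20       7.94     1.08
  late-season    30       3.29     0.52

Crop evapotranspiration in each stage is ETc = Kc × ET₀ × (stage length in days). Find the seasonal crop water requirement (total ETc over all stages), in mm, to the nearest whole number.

initial: 0.42 × 3.71 × 30 = 46.75 mm
mid-season: 1.08 × 7.94 × 20 = 171.50 mm
late-season: 0.52 × 3.29 × 30 = 51.32 mm
Seasonal total = 269.57 mm

270 mm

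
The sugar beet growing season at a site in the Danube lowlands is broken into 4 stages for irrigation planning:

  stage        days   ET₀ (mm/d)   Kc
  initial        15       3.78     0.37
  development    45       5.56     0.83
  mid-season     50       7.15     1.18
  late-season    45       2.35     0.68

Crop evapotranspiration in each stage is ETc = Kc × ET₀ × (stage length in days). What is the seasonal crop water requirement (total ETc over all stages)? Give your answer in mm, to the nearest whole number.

722 mm

initial: 0.37 × 3.78 × 15 = 20.98 mm
development: 0.83 × 5.56 × 45 = 207.67 mm
mid-season: 1.18 × 7.15 × 50 = 421.85 mm
late-season: 0.68 × 2.35 × 45 = 71.91 mm
Seasonal total = 722.41 mm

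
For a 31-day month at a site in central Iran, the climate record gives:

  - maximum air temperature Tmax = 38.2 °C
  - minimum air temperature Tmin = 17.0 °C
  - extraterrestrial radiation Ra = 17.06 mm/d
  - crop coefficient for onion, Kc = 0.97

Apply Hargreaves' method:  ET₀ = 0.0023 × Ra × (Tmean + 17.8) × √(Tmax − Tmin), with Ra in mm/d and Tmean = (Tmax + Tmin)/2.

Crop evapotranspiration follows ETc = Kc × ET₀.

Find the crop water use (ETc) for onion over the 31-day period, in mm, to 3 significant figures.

Tmean = (38.2 + 17.0)/2 = 27.60 °C
ET₀ = 0.0023 × 17.06 × (27.60 + 17.8) × √21.2 = 0.0023 × 17.06 × 45.40 × 4.6043 = 8.2021 mm/d
ETc = Kc × ET₀ = 0.97 × 8.2021 = 7.9560 mm/d
Over 31 days: 7.9560 × 31 = 246.636 mm

247 mm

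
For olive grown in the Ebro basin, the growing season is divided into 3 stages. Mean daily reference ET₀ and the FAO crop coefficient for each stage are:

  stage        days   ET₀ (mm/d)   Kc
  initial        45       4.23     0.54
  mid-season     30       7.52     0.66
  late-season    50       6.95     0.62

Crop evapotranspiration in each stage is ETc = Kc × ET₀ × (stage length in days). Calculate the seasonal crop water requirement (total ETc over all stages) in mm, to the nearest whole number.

467 mm

initial: 0.54 × 4.23 × 45 = 102.79 mm
mid-season: 0.66 × 7.52 × 30 = 148.90 mm
late-season: 0.62 × 6.95 × 50 = 215.45 mm
Seasonal total = 467.14 mm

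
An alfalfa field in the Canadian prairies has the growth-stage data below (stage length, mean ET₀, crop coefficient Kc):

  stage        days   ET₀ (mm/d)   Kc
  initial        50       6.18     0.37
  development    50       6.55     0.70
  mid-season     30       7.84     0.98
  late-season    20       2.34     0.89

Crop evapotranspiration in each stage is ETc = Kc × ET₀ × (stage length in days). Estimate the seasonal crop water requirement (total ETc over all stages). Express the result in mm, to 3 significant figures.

initial: 0.37 × 6.18 × 50 = 114.33 mm
development: 0.70 × 6.55 × 50 = 229.25 mm
mid-season: 0.98 × 7.84 × 30 = 230.50 mm
late-season: 0.89 × 2.34 × 20 = 41.65 mm
Seasonal total = 615.73 mm

616 mm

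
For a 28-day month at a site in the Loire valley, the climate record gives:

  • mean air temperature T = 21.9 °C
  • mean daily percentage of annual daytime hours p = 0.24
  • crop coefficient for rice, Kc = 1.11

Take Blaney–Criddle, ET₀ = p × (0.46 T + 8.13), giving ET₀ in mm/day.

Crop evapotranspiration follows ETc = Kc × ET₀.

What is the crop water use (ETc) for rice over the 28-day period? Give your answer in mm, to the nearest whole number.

ET₀ = 0.24 × (0.46 × 21.9 + 8.13) = 0.24 × 18.204 = 4.3690 mm/d
ETc = Kc × ET₀ = 1.11 × 4.3690 = 4.8496 mm/d
Over 28 days: 4.8496 × 28 = 135.789 mm

136 mm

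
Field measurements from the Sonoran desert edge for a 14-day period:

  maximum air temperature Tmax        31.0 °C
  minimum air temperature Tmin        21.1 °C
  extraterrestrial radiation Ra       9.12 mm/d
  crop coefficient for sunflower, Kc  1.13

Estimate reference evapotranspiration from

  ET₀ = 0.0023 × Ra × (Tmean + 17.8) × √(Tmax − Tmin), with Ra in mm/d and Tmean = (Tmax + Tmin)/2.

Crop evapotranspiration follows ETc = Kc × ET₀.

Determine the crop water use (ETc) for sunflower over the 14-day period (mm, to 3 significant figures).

45.8 mm

Tmean = (31.0 + 21.1)/2 = 26.05 °C
ET₀ = 0.0023 × 9.12 × (26.05 + 17.8) × √9.9 = 0.0023 × 9.12 × 43.85 × 3.1464 = 2.8941 mm/d
ETc = Kc × ET₀ = 1.13 × 2.8941 = 3.2703 mm/d
Over 14 days: 3.2703 × 14 = 45.784 mm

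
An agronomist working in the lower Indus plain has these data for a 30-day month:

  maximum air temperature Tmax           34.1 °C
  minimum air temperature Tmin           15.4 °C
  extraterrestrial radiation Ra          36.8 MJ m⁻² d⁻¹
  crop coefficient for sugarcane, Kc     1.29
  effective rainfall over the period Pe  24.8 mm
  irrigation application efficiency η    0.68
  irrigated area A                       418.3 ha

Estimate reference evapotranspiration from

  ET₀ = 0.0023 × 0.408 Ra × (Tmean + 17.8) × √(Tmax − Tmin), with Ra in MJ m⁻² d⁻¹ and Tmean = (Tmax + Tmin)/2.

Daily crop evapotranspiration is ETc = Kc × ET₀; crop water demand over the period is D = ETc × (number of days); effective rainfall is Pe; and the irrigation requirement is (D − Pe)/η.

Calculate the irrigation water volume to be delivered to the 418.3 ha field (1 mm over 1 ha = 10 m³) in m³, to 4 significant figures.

Tmean = (34.1 + 15.4)/2 = 24.75 °C
0.408 Ra = 0.408 × 36.8 = 15.0144 mm/d equivalent
ET₀ = 0.0023 × 15.0144 × (24.75 + 17.8) × √18.7 = 0.0023 × 15.0144 × 42.55 × 4.3243 = 6.3541 mm/d
ETc = Kc × ET₀ = 1.29 × 6.3541 = 8.1968 mm/d
Crop demand D = ETc × 30 d = 8.1968 × 30 = 245.904 mm
D − Pe = 245.904 − 24.8 = 221.104 mm
Gross irrigation = 221.104 / 0.68 = 325.153 mm
Volume = 325.153 mm × 418.3 ha × 10 = 1360115.0 m³

1360000 m³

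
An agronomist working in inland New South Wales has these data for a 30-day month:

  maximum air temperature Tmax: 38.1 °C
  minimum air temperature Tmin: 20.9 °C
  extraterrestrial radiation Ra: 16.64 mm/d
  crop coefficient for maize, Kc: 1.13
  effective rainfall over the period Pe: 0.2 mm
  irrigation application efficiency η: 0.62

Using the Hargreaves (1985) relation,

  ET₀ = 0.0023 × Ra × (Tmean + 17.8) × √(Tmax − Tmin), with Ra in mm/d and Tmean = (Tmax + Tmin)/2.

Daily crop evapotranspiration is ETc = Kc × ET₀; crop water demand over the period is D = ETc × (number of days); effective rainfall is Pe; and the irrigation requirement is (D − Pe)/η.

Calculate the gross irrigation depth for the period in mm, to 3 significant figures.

410 mm

Tmean = (38.1 + 20.9)/2 = 29.50 °C
ET₀ = 0.0023 × 16.64 × (29.50 + 17.8) × √17.2 = 0.0023 × 16.64 × 47.30 × 4.1473 = 7.5077 mm/d
ETc = Kc × ET₀ = 1.13 × 7.5077 = 8.4837 mm/d
Crop demand D = ETc × 30 d = 8.4837 × 30 = 254.511 mm
D − Pe = 254.511 − 0.2 = 254.311 mm
Gross irrigation = 254.311 / 0.62 = 410.179 mm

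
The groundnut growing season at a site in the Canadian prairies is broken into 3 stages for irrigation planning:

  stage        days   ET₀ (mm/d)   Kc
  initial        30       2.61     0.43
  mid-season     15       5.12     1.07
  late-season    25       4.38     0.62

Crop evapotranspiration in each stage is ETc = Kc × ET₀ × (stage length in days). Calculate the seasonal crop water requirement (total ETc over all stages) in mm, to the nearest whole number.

184 mm

initial: 0.43 × 2.61 × 30 = 33.67 mm
mid-season: 1.07 × 5.12 × 15 = 82.18 mm
late-season: 0.62 × 4.38 × 25 = 67.89 mm
Seasonal total = 183.74 mm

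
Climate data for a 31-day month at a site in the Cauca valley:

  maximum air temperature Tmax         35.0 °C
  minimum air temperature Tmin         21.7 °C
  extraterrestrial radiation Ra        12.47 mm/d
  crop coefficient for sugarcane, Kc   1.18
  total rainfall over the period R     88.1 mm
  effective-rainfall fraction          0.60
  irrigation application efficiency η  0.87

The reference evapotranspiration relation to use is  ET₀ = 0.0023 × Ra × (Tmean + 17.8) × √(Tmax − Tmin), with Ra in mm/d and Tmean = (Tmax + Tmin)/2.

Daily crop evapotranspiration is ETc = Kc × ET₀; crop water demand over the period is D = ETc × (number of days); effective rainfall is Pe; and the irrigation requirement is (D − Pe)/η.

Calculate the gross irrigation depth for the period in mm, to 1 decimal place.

Tmean = (35.0 + 21.7)/2 = 28.35 °C
ET₀ = 0.0023 × 12.47 × (28.35 + 17.8) × √13.3 = 0.0023 × 12.47 × 46.15 × 3.6469 = 4.8271 mm/d
ETc = Kc × ET₀ = 1.18 × 4.8271 = 5.6960 mm/d
Crop demand D = ETc × 31 d = 5.6960 × 31 = 176.576 mm
Pe = 0.60 × 88.1 = 52.860 mm
D − Pe = 176.576 − 52.860 = 123.716 mm
Gross irrigation = 123.716 / 0.87 = 142.202 mm

142.2 mm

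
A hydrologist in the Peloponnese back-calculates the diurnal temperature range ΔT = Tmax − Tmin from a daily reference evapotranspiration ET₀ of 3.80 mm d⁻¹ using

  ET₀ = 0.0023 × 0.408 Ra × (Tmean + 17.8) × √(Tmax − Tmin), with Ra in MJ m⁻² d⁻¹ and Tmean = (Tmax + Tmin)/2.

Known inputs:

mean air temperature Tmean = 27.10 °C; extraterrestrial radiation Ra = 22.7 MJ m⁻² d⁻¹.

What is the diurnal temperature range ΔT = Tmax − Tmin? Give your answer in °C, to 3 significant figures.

15.8 °C

√ΔT = ET₀ / [0.0023 × 0.408 × Ra × (Tmean+17.8)] = 3.80 / (0.0023 × 9.2616 × 44.90) = 3.9730
ΔT = 3.9730² = 15.785 °C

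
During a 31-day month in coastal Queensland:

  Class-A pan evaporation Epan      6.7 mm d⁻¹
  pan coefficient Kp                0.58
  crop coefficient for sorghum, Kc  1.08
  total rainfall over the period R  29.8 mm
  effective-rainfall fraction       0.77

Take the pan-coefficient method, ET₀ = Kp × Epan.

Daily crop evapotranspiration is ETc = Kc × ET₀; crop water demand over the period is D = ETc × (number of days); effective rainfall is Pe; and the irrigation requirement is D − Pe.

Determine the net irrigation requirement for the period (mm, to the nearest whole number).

ET₀ = 0.58 × 6.7 = 3.8860 mm/d
ETc = Kc × ET₀ = 1.08 × 3.8860 = 4.1969 mm/d
Crop demand D = ETc × 31 d = 4.1969 × 31 = 130.104 mm
Pe = 0.77 × 29.8 = 22.946 mm
D − Pe = 130.104 − 22.946 = 107.158 mm

107 mm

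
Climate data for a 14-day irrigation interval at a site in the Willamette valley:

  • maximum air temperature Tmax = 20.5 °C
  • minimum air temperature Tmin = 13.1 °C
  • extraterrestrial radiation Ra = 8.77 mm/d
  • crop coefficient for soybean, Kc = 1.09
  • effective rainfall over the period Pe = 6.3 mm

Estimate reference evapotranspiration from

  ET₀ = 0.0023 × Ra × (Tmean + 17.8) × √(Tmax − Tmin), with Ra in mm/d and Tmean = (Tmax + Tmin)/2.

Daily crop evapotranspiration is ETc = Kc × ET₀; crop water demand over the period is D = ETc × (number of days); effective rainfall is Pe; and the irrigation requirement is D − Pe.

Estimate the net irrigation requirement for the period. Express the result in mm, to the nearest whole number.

23 mm

Tmean = (20.5 + 13.1)/2 = 16.80 °C
ET₀ = 0.0023 × 8.77 × (16.80 + 17.8) × √7.4 = 0.0023 × 8.77 × 34.60 × 2.7203 = 1.8985 mm/d
ETc = Kc × ET₀ = 1.09 × 1.8985 = 2.0694 mm/d
Crop demand D = ETc × 14 d = 2.0694 × 14 = 28.972 mm
D − Pe = 28.972 − 6.3 = 22.672 mm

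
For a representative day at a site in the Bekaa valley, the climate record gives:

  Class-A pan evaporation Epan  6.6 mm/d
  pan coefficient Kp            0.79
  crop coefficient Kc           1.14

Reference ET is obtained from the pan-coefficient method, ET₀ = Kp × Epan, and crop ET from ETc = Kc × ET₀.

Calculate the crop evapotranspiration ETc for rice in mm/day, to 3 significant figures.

ET₀ = 0.79 × 6.6 = 5.2140 mm/d
ETc = Kc × ET₀ = 1.14 × 5.2140 = 5.9440 mm/d

5.94 mm/day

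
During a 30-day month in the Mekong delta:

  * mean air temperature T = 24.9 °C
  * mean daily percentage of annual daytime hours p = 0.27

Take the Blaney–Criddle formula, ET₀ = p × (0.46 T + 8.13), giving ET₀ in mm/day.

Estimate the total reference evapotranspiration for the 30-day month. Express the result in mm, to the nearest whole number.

ET₀ = 0.27 × (0.46 × 24.9 + 8.13) = 0.27 × 19.584 = 5.2877 mm/d
Monthly total = 5.2877 × 30 = 158.631 mm

159 mm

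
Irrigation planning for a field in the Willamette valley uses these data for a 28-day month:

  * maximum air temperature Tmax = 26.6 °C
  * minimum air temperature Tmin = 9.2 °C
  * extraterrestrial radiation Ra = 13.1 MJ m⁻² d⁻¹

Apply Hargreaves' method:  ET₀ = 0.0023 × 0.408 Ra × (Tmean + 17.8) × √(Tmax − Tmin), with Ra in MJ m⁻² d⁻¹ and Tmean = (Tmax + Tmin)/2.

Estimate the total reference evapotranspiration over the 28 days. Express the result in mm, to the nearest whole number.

Tmean = (26.6 + 9.2)/2 = 17.90 °C
0.408 Ra = 0.408 × 13.1 = 5.3448 mm/d equivalent
ET₀ = 0.0023 × 5.3448 × (17.90 + 17.8) × √17.4 = 0.0023 × 5.3448 × 35.70 × 4.1713 = 1.8306 mm/d
Over 28 days: 1.8306 × 28 = 51.257 mm

51 mm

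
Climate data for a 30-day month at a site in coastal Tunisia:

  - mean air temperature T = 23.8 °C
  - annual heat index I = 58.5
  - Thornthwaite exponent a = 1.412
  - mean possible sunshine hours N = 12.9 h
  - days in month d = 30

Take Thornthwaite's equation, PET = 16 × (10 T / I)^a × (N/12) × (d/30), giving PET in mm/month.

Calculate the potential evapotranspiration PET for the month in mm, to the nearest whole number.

125 mm

10T/I = 10 × 23.8 / 58.5 = 4.0684
(10T/I)^a = 4.0684^1.412 = 7.2528
Uncorrected PET = 16 × 7.2528 = 116.045 mm
Correction = (N/12)(d/30) = (12.9/12)(30/30) = 1.0750
PET = 116.045 × 1.0750 = 124.748 mm/month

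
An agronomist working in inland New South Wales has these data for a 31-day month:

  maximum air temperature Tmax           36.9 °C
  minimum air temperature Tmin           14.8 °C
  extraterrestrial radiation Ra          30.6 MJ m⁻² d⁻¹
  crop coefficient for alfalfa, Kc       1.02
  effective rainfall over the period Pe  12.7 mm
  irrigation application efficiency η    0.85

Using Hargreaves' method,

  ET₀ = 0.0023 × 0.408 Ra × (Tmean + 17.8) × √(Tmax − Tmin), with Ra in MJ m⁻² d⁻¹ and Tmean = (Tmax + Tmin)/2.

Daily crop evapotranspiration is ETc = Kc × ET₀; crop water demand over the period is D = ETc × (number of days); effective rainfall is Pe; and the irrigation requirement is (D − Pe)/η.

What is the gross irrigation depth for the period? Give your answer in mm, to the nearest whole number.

204 mm

Tmean = (36.9 + 14.8)/2 = 25.85 °C
0.408 Ra = 0.408 × 30.6 = 12.4848 mm/d equivalent
ET₀ = 0.0023 × 12.4848 × (25.85 + 17.8) × √22.1 = 0.0023 × 12.4848 × 43.65 × 4.7011 = 5.8924 mm/d
ETc = Kc × ET₀ = 1.02 × 5.8924 = 6.0102 mm/d
Crop demand D = ETc × 31 d = 6.0102 × 31 = 186.316 mm
D − Pe = 186.316 − 12.7 = 173.616 mm
Gross irrigation = 173.616 / 0.85 = 204.254 mm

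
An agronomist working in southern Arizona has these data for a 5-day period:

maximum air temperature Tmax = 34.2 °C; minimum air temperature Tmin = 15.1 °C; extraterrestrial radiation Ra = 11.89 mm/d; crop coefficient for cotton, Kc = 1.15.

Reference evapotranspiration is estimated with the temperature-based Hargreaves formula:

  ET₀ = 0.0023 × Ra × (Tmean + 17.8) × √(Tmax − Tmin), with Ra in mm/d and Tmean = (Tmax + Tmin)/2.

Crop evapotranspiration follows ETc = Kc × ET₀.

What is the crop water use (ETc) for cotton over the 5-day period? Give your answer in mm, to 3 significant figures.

29.2 mm

Tmean = (34.2 + 15.1)/2 = 24.65 °C
ET₀ = 0.0023 × 11.89 × (24.65 + 17.8) × √19.1 = 0.0023 × 11.89 × 42.45 × 4.3704 = 5.0735 mm/d
ETc = Kc × ET₀ = 1.15 × 5.0735 = 5.8345 mm/d
Over 5 days: 5.8345 × 5 = 29.173 mm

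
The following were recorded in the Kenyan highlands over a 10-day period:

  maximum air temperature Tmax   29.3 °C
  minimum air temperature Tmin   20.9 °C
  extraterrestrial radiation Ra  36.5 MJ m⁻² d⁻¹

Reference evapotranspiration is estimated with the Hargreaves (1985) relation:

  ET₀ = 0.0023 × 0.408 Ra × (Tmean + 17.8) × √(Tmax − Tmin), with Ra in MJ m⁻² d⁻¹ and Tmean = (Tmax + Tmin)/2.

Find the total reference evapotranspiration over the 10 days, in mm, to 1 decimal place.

42.6 mm

Tmean = (29.3 + 20.9)/2 = 25.10 °C
0.408 Ra = 0.408 × 36.5 = 14.8920 mm/d equivalent
ET₀ = 0.0023 × 14.8920 × (25.10 + 17.8) × √8.4 = 0.0023 × 14.8920 × 42.90 × 2.8983 = 4.2587 mm/d
Over 10 days: 4.2587 × 10 = 42.587 mm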